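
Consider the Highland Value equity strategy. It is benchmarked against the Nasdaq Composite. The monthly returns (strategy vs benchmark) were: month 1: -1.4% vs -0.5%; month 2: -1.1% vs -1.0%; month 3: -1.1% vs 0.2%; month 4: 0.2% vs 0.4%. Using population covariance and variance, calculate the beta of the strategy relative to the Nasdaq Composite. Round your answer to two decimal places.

0.72

r̄p = -0.8500%,  r̄m = -0.2250%
Cov = Σ(rp − r̄p)(rm − r̄m) / 4 = 0.2238
Var(rm) = Σ(rm − r̄m)² / 4 = 0.3119
β = Cov / Var = 0.2238 / 0.3119 = 0.7175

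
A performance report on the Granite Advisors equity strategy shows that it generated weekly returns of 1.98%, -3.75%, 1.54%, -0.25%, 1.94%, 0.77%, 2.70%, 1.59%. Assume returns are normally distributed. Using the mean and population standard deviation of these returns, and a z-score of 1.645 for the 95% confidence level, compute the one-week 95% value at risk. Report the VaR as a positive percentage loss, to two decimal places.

2.33

Mean return μ = 6.520 / 8 = 0.8150%
Σ(r − μ)² = 29.2778; population σ = √(29.2778/8) = 1.9130%
VaR = −(μ − z·σ) = −(0.8150 − 1.645 × 1.9130) = −(-2.3319) = 2.3319%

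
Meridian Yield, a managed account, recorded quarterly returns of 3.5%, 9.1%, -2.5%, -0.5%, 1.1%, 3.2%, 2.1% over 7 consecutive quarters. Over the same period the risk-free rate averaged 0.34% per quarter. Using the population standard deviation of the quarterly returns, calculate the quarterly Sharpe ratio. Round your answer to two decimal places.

0.57

r̄ = (3.5 + 9.1 − 2.5 − 0.5 + 1.1 + 3.2 + 2.1) / 7 = 16.00 / 7 = 2.2857%
Σ(r − r̄)² = (3.5 − 2.2857)² + (9.1 − 2.2857)² + … = 80.8486
population σ = √(80.8486 / 7) = √11.5498 = 3.3985%
Sharpe = (r̄ − rf) / σ = (2.2857 − 0.34) / 3.3985 = 1.9457 / 3.3985 = 0.5725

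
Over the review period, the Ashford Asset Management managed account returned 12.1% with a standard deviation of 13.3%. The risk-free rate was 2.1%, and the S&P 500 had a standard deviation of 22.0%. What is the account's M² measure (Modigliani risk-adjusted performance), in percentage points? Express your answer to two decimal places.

18.64

Sharpe = (Rp − Rf) / σp = (12.1% − 2.1%) / 13.3% = 0.7519
M² = Rf + Sharpe × σm = 2.1% + 0.7519 × 22.0% = 18.6418%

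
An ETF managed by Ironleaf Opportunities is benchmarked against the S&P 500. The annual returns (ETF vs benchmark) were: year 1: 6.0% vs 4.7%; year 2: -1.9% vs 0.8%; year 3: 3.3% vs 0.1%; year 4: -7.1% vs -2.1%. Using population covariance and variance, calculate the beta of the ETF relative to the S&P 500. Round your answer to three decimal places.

r̄p = 0.0750%,  r̄m = 0.8750%
Cov = Σ(rp − r̄p)(rm − r̄m) / 4 = 10.4144
Var(rm) = Σ(rm − r̄m)² / 4 = 6.0219
β = Cov / Var = 10.4144 / 6.0219 = 1.7294

1.729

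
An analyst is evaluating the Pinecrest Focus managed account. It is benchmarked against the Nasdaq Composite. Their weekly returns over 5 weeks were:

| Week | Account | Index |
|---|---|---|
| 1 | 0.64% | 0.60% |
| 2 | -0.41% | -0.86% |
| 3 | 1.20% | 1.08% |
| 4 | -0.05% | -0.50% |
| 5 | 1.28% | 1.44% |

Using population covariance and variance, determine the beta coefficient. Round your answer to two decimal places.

0.75

r̄p = 0.5320%,  r̄m = 0.3520%
Cov = Σ(rp − r̄p)(rm − r̄m) / 5 = 0.5929
Var(rm) = Σ(rm − r̄m)² / 5 = 0.7940
β = Cov / Var = 0.5929 / 0.7940 = 0.7467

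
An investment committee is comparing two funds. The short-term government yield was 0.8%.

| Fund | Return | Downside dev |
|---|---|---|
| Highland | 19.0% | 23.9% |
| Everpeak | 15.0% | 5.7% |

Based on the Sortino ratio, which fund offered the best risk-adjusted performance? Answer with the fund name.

Highland: Sortino ratio = (19.0% − 0.8%) / 23.9% = 0.762
Everpeak: Sortino ratio = (15.0% − 0.8%) / 5.7% = 2.491
Highest: Everpeak (2.491).

Everpeak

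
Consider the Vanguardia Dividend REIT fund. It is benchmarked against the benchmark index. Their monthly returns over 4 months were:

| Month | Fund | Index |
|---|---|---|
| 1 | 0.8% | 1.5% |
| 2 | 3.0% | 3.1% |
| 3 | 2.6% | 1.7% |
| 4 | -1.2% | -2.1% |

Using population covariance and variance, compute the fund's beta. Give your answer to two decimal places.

0.81

r̄p = 1.3000%,  r̄m = 1.0500%
Cov = Σ(rp − r̄p)(rm − r̄m) / 4 = 2.9950
Var(rm) = Σ(rm − r̄m)² / 4 = 3.6875
β = Cov / Var = 2.9950 / 3.6875 = 0.8122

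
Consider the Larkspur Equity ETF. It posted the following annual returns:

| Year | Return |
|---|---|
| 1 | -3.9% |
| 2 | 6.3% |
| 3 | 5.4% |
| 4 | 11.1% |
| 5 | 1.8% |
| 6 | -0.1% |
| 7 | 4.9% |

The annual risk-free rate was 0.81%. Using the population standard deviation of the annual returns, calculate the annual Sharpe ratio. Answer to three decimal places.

r̄ = (-3.9 + 6.3 + 5.4 + 11.1 + 1.8 − 0.1 + 4.9) / 7 = 25.50 / 7 = 3.6429%
Population std dev = √[141.6371 / 7] = 4.4982%
Sharpe = (r̄ − rf) / σ = (3.6429 − 0.81) / 4.4982 = 2.8329 / 4.4982 = 0.6298

0.630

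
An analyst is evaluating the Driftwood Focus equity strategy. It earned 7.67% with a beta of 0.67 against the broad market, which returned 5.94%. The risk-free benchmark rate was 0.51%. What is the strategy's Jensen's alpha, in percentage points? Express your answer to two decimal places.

3.52

CAPM expected return = Rf + β(Rm − Rf) = 0.51% + 0.67 × (5.94% − 0.51%) = 0.51 + 0.67 × 5.43 = 4.1481%
Jensen's α = Rp − E[R] = 7.67% − 4.1481% = 3.5219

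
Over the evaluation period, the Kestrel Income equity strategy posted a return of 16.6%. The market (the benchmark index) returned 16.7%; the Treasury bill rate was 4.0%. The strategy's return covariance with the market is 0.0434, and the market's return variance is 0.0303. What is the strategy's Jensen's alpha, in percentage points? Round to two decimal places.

β = Cov / Var = 0.0434 / 0.0303 = 1.4323
E[R] = Rf + β(Rm − Rf) = 4.0% + 1.4323 × (16.7% − 4.0%) = 22.1902%
α = Rp − E[R] = 16.6% − 22.1902% = -5.5902

-5.59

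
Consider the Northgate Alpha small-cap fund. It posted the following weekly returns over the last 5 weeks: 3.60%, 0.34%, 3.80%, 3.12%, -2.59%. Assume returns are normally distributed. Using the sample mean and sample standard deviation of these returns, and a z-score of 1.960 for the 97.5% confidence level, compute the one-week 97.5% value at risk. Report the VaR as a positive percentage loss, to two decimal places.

3.74

Mean return r̄ = 8.270 / 5 = 1.6540%
Σ(r − r̄)² = (3.6 − 1.6540)² + (0.34 − 1.6540)² + … = 30.2795
σ = √[30.2795 / 4] = 2.7513%
VaR = −(r̄ − z·σ) = −(1.6540 − 1.960 × 2.7513) = −(-3.7385) = 3.7385%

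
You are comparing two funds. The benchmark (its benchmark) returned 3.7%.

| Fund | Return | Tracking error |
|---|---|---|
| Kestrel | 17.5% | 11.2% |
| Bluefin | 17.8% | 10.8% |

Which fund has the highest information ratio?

Kestrel: IR = (17.5% − 3.7%) / 11.2% = 1.232
Bluefin: IR = (17.8% − 3.7%) / 10.8% = 1.306
Highest: Bluefin (1.306).

Bluefin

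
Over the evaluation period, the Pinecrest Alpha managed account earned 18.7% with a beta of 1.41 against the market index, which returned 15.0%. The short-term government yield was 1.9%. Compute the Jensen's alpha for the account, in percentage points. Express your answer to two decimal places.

CAPM expected return = Rf + β(Rm − Rf) = 1.9% + 1.41 × (15.0% − 1.9%) = 1.9 + 1.41 × 13.10 = 20.3710%
Jensen's α = Rp − E[R] = 18.7% − 20.3710% = -1.6710

-1.67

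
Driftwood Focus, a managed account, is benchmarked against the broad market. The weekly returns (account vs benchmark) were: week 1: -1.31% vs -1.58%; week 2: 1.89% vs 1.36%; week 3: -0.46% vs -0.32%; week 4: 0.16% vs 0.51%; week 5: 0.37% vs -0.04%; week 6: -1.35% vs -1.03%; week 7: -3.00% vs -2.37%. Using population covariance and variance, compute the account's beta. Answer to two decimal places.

1.19

r̄p = -0.5286%,  r̄m = -0.4957%
Cov = Σ(rp − r̄p)(rm − r̄m) / 7 = 1.6458
Var(rm) = Σ(rm − r̄m)² / 7 = 1.3811
β = Cov / Var = 1.6458 / 1.3811 = 1.1917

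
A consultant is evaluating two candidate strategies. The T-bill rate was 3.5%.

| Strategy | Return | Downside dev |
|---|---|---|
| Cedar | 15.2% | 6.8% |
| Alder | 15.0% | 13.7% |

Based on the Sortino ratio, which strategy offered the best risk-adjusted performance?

Cedar

Cedar: Sortino ratio = (15.2% − 3.5%) / 6.8% = 1.721
Alder: Sortino ratio = (15.0% − 3.5%) / 13.7% = 0.839
Highest: Cedar (1.721).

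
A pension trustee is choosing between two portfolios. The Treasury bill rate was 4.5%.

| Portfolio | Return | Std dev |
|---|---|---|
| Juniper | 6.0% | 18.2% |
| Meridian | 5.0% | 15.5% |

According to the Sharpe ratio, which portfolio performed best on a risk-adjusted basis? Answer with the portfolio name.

Juniper: Sharpe ratio = (6.0% − 4.5%) / 18.2% = 0.082
Meridian: Sharpe ratio = (5.0% − 4.5%) / 15.5% = 0.032
Highest: Juniper (0.082).

Juniper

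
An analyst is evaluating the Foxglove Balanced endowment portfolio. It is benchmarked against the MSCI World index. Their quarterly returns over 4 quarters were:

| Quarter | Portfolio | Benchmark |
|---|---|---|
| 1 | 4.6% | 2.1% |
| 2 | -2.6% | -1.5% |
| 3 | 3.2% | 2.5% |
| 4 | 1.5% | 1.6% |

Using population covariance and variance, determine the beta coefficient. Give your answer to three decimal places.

1.617

r̄p = 1.6750%,  r̄m = 1.1750%
Cov = Σ(rp − r̄p)(rm − r̄m) / 4 = 4.0219
Var(rm) = Σ(rm − r̄m)² / 4 = 2.4869
β = Cov / Var = 4.0219 / 2.4869 = 1.6172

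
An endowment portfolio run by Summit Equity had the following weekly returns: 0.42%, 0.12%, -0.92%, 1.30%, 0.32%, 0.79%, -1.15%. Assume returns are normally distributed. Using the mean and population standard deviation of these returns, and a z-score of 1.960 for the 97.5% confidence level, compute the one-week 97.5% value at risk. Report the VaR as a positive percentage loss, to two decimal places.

1.47

Mean return r̄ = 0.880 / 7 = 0.1257%
Population σ = √[Σ(r − r̄)² / 7] = √[4.6656 / 7] = √0.6665 = 0.8164%
VaR = −(r̄ − z·σ) = −(0.1257 − 1.960 × 0.8164) = −(-1.4744) = 1.4744%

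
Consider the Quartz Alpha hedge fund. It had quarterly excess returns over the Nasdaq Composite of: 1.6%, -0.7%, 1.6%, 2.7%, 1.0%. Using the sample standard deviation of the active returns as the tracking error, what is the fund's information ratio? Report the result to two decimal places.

r̄ = (1.6 − 0.7 + 1.6 + 2.7 + 1) / 5 = 6.20 / 5 = 1.2400%
Sample σ = √[Σ(r − r̄)² / 4] = √[6.2120 / 4] = √1.5530 = 1.2462%
IR = r̄ / tracking error = 1.2400 / 1.2462 = 0.9950

1.00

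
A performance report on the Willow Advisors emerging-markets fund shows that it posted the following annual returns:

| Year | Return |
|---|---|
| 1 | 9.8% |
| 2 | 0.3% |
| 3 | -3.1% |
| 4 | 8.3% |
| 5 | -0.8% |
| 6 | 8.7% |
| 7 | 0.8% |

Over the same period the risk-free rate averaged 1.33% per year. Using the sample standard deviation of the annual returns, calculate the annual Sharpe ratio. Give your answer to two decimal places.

r̄ = (9.8 + 0.3 − 3.1 + 8.3 − 0.8 + 8.7 + 0.8) / 7 = 3.4286%
Σ(r − r̄)² = (9.8 − 3.4286)² + (0.3 − 3.4286)² + (-3.1 − 3.4286)² + … = 169.3143
sample σ = √(169.3143 / 6) = √28.2191 = 5.3122%
Sharpe = (r̄ − rf) / σ = (3.4286 − 1.33) / 5.3122 = 2.0986 / 5.3122 = 0.3951

0.40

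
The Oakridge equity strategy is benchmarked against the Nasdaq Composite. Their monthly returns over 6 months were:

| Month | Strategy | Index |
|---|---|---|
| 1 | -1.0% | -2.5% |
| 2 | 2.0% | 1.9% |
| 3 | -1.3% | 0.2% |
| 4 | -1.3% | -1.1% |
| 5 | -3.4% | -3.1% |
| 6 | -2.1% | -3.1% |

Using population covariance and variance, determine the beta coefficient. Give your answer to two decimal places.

0.75

r̄p = -1.1833%,  r̄m = -1.2833%
Cov = Σ(rp − r̄p)(rm − r̄m) / 6 = 2.5681
Var(rm) = Σ(rm − r̄m)² / 6 = 3.4081
β = Cov / Var = 2.5681 / 3.4081 = 0.7535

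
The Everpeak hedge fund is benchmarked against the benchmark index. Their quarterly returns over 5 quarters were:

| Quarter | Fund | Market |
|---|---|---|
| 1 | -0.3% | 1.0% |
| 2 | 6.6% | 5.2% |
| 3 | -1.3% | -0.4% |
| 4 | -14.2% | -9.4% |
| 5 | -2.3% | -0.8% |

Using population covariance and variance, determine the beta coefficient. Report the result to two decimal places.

r̄p = -2.3000%,  r̄m = -0.8800%
Cov = Σ(rp − r̄p)(rm − r̄m) / 5 = 31.9480
Var(rm) = Σ(rm − r̄m)² / 5 = 22.6656
β = Cov / Var = 31.9480 / 22.6656 = 1.4095

1.41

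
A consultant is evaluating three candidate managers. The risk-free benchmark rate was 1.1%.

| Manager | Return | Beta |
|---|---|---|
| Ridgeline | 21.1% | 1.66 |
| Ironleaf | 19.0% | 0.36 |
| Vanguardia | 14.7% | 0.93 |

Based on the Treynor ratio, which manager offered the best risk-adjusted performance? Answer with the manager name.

Ridgeline: Treynor = (21.1% − 1.1%) / 1.66 = 12.048
Ironleaf: Treynor = (19.0% − 1.1%) / 0.36 = 49.722
Vanguardia: Treynor = (14.7% − 1.1%) / 0.93 = 14.624
Highest: Ironleaf (49.722).

Ironleaf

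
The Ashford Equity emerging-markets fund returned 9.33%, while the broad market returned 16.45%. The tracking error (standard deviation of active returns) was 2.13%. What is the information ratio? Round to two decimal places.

IR = (Rp − Rb) / TE = (9.33% − 16.45%) / 2.13% = -7.12% / 2.13% = -3.3427

-3.34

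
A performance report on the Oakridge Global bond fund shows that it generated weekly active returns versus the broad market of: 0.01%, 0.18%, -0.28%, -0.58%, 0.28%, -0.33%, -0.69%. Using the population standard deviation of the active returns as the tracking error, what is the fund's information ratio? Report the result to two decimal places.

-0.59

μ = (0.01 + 0.18 − 0.28 − 0.58 + 0.28 − 0.33 − 0.69) / 7 = -1.410 / 7 = -0.2014%
Population std dev = √[0.8267 / 7] = 0.3437%
IR = μ / tracking error = -0.2014 / 0.3437 = -0.5860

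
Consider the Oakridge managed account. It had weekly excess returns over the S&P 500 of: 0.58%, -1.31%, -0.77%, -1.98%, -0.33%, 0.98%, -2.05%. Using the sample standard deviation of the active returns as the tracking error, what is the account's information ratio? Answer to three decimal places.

-0.588

r̄ = (0.58 − 1.31 − 0.77 − 1.98 − 0.33 + 0.98 − 2.05) / 7 = -0.6971%
Sample σ = √[Σ(r − r̄)² / 6] = √[8.4355 / 6] = √1.4059 = 1.1857%
IR = r̄ / tracking error = -0.6971 / 1.1857 = -0.5879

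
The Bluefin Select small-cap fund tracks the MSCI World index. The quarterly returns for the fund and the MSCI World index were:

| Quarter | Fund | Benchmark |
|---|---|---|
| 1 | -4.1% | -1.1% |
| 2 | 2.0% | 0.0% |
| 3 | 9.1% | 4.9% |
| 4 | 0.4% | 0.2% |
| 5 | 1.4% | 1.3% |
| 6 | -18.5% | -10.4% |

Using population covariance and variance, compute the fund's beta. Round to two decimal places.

r̄p = -1.6167%,  r̄m = -0.8500%
Cov = Σ(rp − r̄p)(rm − r̄m) / 6 = 39.1925
Var(rm) = Σ(rm − r̄m)² / 6 = 21.7958
β = Cov / Var = 39.1925 / 21.7958 = 1.7982

1.80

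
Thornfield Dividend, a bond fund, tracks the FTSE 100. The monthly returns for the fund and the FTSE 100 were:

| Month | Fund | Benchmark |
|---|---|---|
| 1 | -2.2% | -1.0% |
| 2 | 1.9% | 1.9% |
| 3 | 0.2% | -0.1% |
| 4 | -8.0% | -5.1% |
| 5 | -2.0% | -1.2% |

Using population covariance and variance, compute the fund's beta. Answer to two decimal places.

1.46

r̄p = -2.0200%,  r̄m = -1.1000%
Cov = Σ(rp − r̄p)(rm − r̄m) / 5 = 7.5760
Var(rm) = Σ(rm − r̄m)² / 5 = 5.2040
β = Cov / Var = 7.5760 / 5.2040 = 1.4558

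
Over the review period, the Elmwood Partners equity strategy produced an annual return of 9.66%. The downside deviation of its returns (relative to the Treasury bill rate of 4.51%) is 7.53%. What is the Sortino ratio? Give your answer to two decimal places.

Sortino = (Rp − Rf) / σd = (9.66% − 4.51%) / 7.53% = 5.15% / 7.53% = 0.6839

0.68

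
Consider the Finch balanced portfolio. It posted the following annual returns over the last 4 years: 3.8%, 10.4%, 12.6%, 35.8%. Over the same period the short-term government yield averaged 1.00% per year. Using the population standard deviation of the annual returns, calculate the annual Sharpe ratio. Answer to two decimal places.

Mean return μ = 62.60 / 4 = 15.6500%
Population σ = √[Σ(r − μ)² / 4] = √[583.3100 / 4] = √145.8275 = 12.0759%
Sharpe = (μ − rf) / σ = (15.6500 − 1) / 12.0759 = 14.6500 / 12.0759 = 1.2132

1.21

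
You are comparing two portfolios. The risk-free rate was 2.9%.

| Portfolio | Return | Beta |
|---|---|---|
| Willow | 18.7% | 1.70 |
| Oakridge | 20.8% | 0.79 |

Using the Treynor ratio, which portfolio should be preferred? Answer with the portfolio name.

Willow: Treynor = (18.7% − 2.9%) / 1.70 = 9.294
Oakridge: Treynor = (20.8% − 2.9%) / 0.79 = 22.658
Highest: Oakridge (22.658).

Oakridge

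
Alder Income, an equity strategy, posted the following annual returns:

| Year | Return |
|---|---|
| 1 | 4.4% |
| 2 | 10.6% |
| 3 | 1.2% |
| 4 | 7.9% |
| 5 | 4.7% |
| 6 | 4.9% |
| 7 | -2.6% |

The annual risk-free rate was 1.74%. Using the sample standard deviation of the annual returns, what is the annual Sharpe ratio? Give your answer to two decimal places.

0.63

Mean return r̄ = 31.10 / 7 = 4.4429%
Σ(r − r̄)² = (4.4 − 4.4429)² + (10.6 − 4.4429)² + (1.2 − 4.4429)² + … = 110.2571
σ = √[110.2571 / 6] = 4.2867%
Sharpe = (r̄ − rf) / σ = (4.4429 − 1.74) / 4.2867 = 2.7029 / 4.2867 = 0.6305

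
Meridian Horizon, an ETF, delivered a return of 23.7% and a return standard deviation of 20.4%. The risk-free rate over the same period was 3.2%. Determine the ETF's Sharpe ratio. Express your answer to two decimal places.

1.00

Sharpe = (Rp − Rf) / σp = (23.7% − 3.2%) / 20.4% = 20.50% / 20.4% = 1.0049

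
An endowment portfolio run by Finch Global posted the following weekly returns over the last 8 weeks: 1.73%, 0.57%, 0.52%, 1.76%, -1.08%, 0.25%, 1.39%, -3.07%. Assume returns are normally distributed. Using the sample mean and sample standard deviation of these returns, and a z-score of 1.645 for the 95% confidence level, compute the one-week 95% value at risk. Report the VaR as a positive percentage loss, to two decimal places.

r̄ = (1.73 + 0.57 + 0.52 + 1.76 − 1.08 + 0.25 + 1.39 − 3.07) / 8 = 0.2588%
Σ(r − r̄)² = (1.73 − 0.2588)² + (0.57 − 0.2588)² + (0.52 − 0.2588)² + … = 18.7361
σ = √[18.7361 / 7] = 1.6360%
VaR = −(r̄ − z·σ) = −(0.2588 − 1.645 × 1.6360) = −(-2.4324) = 2.4324%

2.43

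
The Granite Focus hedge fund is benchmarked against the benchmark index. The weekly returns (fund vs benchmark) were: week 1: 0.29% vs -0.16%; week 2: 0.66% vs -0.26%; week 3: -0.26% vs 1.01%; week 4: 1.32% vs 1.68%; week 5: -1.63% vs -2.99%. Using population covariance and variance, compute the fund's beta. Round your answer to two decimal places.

r̄p = 0.0760%,  r̄m = -0.1440%
Cov = Σ(rp − r̄p)(rm − r̄m) / 5 = 1.3331
Var(rm) = Σ(rm − r̄m)² / 5 = 2.5544
β = Cov / Var = 1.3331 / 2.5544 = 0.5219

0.52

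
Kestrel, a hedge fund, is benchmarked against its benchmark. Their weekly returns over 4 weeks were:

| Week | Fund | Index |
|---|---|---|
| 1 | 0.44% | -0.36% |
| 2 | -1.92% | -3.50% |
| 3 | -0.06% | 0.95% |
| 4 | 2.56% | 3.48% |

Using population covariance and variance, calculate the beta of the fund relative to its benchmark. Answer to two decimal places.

r̄p = 0.2550%,  r̄m = 0.1425%
Cov = Σ(rp − r̄p)(rm − r̄m) / 4 = 3.8170
Var(rm) = Σ(rm − r̄m)² / 4 = 6.3278
β = Cov / Var = 3.8170 / 6.3278 = 0.6032

0.60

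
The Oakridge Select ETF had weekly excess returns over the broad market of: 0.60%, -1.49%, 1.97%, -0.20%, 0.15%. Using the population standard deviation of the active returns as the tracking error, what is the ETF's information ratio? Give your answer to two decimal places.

0.18

r̄ = (0.6 − 1.49 + 1.97 − 0.2 + 0.15) / 5 = 0.2060%
Population std dev = √[6.3113 / 5] = 1.1235%
IR = r̄ / tracking error = 0.2060 / 1.1235 = 0.1834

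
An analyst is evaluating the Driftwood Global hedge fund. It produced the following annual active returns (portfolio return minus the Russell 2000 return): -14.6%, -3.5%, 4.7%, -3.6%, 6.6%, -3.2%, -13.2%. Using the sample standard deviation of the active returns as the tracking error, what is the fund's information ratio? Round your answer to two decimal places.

-0.48

r̄ = (-14.6 − 3.5 + 4.7 − 3.6 + 6.6 − 3.2 − 13.2) / 7 = -26.80 / 7 = -3.8286%
Σ(r − r̄)² = (-14.6 − (-3.8286))² + (-3.5 − (-3.8286))² + … = 385.8943
σ = √[385.8943 / 6] = 8.0197%
IR = r̄ / tracking error = -3.8286 / 8.0197 = -0.4774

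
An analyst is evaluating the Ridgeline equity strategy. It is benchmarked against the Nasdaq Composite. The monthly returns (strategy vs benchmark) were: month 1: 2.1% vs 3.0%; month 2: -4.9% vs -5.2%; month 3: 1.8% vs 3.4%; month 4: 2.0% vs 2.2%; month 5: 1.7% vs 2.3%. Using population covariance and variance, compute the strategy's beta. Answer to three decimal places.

0.842

r̄p = 0.5400%,  r̄m = 1.1400%
Cov = Σ(rp − r̄p)(rm − r̄m) / 5 = 8.6264
Var(rm) = Σ(rm − r̄m)² / 5 = 10.2464
β = Cov / Var = 8.6264 / 10.2464 = 0.8419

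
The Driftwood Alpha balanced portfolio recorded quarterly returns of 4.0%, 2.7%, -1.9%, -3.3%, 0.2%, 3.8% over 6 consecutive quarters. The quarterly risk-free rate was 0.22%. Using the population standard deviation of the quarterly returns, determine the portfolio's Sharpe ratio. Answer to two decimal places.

r̄ = (4 + 2.7 − 1.9 − 3.3 + 0.2 + 3.8) / 6 = 0.9167%
Σ(r − r̄)² = (4 − 0.9167)² + (2.7 − 0.9167)² + … = 47.2283
population σ = √(47.2283 / 6) = √7.8714 = 2.8056%
Sharpe = (r̄ − rf) / σ = (0.9167 − 0.22) / 2.8056 = 0.6967 / 2.8056 = 0.2483

0.25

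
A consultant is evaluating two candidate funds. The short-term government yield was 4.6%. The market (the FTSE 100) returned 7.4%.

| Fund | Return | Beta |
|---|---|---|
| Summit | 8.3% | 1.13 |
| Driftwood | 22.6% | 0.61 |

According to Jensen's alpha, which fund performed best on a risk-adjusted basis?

Driftwood

Summit: α = 8.3% − [4.6% + 1.13 × (7.4% − 4.6%)] = 0.536
Driftwood: α = 22.6% − [4.6% + 0.61 × (7.4% − 4.6%)] = 16.292
Highest: Driftwood (16.292).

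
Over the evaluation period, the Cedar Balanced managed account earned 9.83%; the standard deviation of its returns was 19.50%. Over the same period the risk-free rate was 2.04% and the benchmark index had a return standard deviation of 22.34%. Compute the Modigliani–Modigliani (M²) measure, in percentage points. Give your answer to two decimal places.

Sharpe = (Rp − Rf) / σp = (9.83% − 2.04%) / 19.50% = 0.3995
M² = Rf + Sharpe × σm = 2.04% + 0.3995 × 22.34% = 10.9648%

10.96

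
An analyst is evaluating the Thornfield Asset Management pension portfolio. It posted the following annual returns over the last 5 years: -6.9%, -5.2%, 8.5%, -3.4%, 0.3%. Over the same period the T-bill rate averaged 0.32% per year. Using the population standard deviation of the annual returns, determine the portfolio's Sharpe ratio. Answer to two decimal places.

-0.30

Mean return r̄ = -6.70 / 5 = -1.3400%
Population std dev = √[149.5720 / 5] = 5.4694%
Sharpe = (r̄ − rf) / σ = (-1.3400 − 0.32) / 5.4694 = -1.6600 / 5.4694 = -0.3035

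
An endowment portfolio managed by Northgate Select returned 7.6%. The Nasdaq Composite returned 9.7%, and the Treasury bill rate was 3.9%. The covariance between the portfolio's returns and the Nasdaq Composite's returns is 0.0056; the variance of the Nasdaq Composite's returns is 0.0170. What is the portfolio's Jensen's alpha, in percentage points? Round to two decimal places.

β = Cov / Var = 0.0056 / 0.0170 = 0.3294
E[R] = Rf + β(Rm − Rf) = 3.9% + 0.3294 × (9.7% − 3.9%) = 5.8105%
α = Rp − E[R] = 7.6% − 5.8105% = 1.7895

1.79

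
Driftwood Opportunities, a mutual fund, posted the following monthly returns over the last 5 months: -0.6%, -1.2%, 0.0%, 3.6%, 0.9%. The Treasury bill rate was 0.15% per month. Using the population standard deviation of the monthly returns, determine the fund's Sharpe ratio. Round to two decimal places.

0.23

Mean return r̄ = 2.70 / 5 = 0.5400%
Population std dev = √[14.1120 / 5] = 1.6800%
Sharpe = (r̄ − rf) / σ = (0.5400 − 0.15) / 1.6800 = 0.3900 / 1.6800 = 0.2321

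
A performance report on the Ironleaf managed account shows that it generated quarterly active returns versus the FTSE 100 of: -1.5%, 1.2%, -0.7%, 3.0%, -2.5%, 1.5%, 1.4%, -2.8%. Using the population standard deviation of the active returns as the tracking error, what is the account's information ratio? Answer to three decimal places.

r̄ = (-1.5 + 1.2 − 0.7 + 3 − 2.5 + 1.5 + 1.4 − 2.8) / 8 = -0.0500%
Σ(r − r̄)² = (-1.5 − (-0.0500))² + (1.2 − (-0.0500))² + … = 31.4600
population σ = √(31.4600 / 8) = √3.9325 = 1.9831%
IR = r̄ / tracking error = -0.0500 / 1.9831 = -0.0252

-0.025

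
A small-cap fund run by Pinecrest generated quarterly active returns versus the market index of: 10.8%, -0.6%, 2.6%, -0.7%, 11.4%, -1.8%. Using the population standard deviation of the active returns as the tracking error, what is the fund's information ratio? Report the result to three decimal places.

μ = (10.8 − 0.6 + 2.6 − 0.7 + 11.4 − 1.8) / 6 = 21.70 / 6 = 3.6167%
Σ(r − μ)² = (10.8 − 3.6167)² + (-0.6 − 3.6167)² + (2.6 − 3.6167)² + … = 178.9683
σ = √[178.9683 / 6] = 5.4615%
IR = μ / tracking error = 3.6167 / 5.4615 = 0.6622

0.662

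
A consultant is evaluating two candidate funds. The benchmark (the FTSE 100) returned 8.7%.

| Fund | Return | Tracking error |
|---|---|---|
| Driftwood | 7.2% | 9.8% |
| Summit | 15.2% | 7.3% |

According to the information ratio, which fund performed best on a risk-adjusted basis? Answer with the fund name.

Summit

Driftwood: IR = (7.2% − 8.7%) / 9.8% = -0.153
Summit: IR = (15.2% − 8.7%) / 7.3% = 0.890
Highest: Summit (0.890).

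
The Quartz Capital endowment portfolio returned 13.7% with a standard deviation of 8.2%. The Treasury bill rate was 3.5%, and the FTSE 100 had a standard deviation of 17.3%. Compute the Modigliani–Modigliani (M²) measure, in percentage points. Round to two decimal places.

Sharpe = (Rp − Rf) / σp = (13.7% − 3.5%) / 8.2% = 1.2439
M² = Rf + Sharpe × σm = 3.5% + 1.2439 × 17.3% = 25.0195%

25.02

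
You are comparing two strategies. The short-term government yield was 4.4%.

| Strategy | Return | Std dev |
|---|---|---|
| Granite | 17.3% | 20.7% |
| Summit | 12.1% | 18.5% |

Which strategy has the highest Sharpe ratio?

Granite: Sharpe ratio = (17.3% − 4.4%) / 20.7% = 0.623
Summit: Sharpe ratio = (12.1% − 4.4%) / 18.5% = 0.416
Highest: Granite (0.623).

Granite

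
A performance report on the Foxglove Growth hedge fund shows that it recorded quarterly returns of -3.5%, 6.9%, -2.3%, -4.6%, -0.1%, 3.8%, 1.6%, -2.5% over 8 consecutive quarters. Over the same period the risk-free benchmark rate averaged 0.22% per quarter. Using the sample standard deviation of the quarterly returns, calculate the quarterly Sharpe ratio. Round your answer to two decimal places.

-0.08

Mean return μ = -0.70 / 8 = -0.0875%
Sample std dev = √[109.5088 / 7] = 3.9553%
Sharpe = (μ − rf) / σ = (-0.0875 − 0.22) / 3.9553 = -0.3075 / 3.9553 = -0.0777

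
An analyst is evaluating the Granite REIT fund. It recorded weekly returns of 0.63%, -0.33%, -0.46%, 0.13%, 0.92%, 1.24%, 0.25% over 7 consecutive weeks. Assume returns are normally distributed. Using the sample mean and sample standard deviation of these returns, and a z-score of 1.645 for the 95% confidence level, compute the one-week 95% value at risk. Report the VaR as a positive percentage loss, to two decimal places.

0.69

μ = (0.63 − 0.33 − 0.46 + 0.13 + 0.92 + 1.24 + 0.25) / 7 = 2.380 / 7 = 0.3400%
Sample std dev = √[2.3716 / 6] = 0.6287%
VaR = −(μ − z·σ) = −(0.3400 − 1.645 × 0.6287) = −(-0.6942) = 0.6942%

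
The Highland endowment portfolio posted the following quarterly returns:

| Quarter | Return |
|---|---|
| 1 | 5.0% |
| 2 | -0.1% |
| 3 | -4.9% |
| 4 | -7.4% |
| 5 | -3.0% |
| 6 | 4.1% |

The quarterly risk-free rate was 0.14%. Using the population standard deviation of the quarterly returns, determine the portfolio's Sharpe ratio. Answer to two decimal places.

μ = (5 − 0.1 − 4.9 − 7.4 − 3 + 4.1) / 6 = -6.30 / 6 = -1.0500%
Population σ = √[Σ(r − μ)² / 6] = √[122.9750 / 6] = √20.4958 = 4.5272%
Sharpe = (μ − rf) / σ = (-1.0500 − 0.14) / 4.5272 = -1.1900 / 4.5272 = -0.2629

-0.26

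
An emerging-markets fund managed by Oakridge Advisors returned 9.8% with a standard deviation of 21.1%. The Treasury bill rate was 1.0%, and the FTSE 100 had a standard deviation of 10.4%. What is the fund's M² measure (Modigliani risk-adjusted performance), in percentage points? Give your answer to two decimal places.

Sharpe = (Rp − Rf) / σp = (9.8% − 1.0%) / 21.1% = 0.4171
M² = Rf + Sharpe × σm = 1.0% + 0.4171 × 10.4% = 5.3378%

5.34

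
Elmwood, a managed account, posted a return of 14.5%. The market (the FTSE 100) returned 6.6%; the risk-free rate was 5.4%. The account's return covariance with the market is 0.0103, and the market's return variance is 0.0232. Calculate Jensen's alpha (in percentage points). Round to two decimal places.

β = Cov / Var = 0.0103 / 0.0232 = 0.4440
E[R] = Rf + β(Rm − Rf) = 5.4% + 0.4440 × (6.6% − 5.4%) = 5.9328%
α = Rp − E[R] = 14.5% − 5.9328% = 8.5672

8.57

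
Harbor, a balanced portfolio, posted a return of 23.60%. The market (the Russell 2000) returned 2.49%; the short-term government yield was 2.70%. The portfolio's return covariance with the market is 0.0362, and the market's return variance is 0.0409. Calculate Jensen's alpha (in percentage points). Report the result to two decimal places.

β = Cov / Var = 0.0362 / 0.0409 = 0.8851
E[R] = Rf + β(Rm − Rf) = 2.70% + 0.8851 × (2.49% − 2.70%) = 2.5141%
α = Rp − E[R] = 23.60% − 2.5141% = 21.0859

21.09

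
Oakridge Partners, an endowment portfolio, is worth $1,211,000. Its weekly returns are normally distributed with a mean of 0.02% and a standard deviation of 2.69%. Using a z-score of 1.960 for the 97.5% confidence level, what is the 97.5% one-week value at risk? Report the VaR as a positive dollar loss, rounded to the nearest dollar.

Return at the 97.5% tail: μ − z·σ = 0.02% − 1.960 × 2.69% = 0.02 − 5.2724 = -5.2524%
VaR = −(-5.2524%) × $1,211,000 = 5.2524% × $1,211,000 = $63,607

$63,607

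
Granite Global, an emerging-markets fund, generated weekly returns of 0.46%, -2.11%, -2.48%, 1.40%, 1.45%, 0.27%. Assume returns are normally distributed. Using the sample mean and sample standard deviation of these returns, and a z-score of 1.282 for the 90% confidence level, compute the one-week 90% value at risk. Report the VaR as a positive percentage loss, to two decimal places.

2.37

r̄ = (0.46 − 2.11 − 2.48 + 1.4 + 1.45 + 0.27) / 6 = -0.1683%
Σ(r − r̄)² = (0.46 − (-0.1683))² + (-2.11 − (-0.1683))² + … = 14.7795
sample σ = √(14.7795 / 5) = √2.9559 = 1.7193%
VaR = −(r̄ − z·σ) = −(-0.1683 − 1.282 × 1.7193) = −(-2.3724) = 2.3724%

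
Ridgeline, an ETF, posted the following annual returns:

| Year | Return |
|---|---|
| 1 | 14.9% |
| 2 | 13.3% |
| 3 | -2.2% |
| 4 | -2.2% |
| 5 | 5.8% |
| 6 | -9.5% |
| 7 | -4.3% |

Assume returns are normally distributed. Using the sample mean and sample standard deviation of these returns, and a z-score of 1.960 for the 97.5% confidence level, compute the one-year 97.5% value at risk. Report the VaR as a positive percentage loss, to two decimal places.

Mean return r̄ = 15.80 / 7 = 2.2571%
Sample std dev = √[515.2971 / 6] = 9.2673%
VaR = −(r̄ − z·σ) = −(2.2571 − 1.960 × 9.2673) = −(-15.9068) = 15.9068%

15.91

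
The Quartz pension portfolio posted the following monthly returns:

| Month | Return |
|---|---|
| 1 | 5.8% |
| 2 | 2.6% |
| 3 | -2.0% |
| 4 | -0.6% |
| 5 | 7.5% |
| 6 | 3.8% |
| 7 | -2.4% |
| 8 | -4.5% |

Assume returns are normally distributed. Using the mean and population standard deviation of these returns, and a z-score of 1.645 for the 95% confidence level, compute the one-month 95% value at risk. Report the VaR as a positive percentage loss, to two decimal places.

5.32

r̄ = (5.8 + 2.6 − 2 − 0.6 + 7.5 + 3.8 − 2.4 − 4.5) / 8 = 1.2750%
Population σ = √[Σ(r − r̄)² / 8] = √[128.4550 / 8] = √16.0569 = 4.0071%
VaR = −(r̄ − z·σ) = −(1.2750 − 1.645 × 4.0071) = −(-5.3167) = 5.3167%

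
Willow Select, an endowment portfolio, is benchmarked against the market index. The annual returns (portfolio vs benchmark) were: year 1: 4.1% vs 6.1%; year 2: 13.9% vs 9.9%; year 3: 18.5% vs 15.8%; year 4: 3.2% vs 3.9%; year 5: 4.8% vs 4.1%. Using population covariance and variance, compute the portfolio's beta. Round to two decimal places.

1.33

r̄p = 8.9000%,  r̄m = 7.9600%
Cov = Σ(rp − r̄p)(rm − r̄m) / 5 = 26.5720
Var(rm) = Σ(rm − r̄m)² / 5 = 20.0144
β = Cov / Var = 26.5720 / 20.0144 = 1.3276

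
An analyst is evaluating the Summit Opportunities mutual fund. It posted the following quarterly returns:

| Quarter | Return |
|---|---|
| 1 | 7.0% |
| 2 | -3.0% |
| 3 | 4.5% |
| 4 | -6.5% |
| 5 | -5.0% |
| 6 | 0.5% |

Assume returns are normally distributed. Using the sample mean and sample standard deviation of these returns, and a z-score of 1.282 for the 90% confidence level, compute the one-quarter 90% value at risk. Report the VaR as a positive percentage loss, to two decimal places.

7.31

Mean return r̄ = -2.50 / 6 = -0.4167%
Sample σ = √[Σ(r − r̄)² / 5] = √[144.7083 / 5] = √28.9417 = 5.3797%
VaR = −(r̄ − z·σ) = −(-0.4167 − 1.282 × 5.3797) = −(-7.3135) = 7.3135%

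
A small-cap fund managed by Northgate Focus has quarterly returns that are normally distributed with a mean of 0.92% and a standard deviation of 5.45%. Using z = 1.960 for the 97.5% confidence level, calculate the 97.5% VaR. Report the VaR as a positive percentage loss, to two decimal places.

VaR (as % loss) = −(μ − z·σ) = −(0.92% − 1.960 × 5.45%) = −(-9.7620%) = 9.7620%

9.76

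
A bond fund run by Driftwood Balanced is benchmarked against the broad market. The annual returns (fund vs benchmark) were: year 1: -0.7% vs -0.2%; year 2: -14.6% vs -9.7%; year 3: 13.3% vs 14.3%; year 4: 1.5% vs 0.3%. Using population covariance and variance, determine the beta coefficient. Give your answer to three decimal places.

1.136

r̄p = -0.1250%,  r̄m = 1.1750%
Cov = Σ(rp − r̄p)(rm − r̄m) / 4 = 83.2469
Var(rm) = Σ(rm − r̄m)² / 4 = 73.2969
β = Cov / Var = 83.2469 / 73.2969 = 1.1357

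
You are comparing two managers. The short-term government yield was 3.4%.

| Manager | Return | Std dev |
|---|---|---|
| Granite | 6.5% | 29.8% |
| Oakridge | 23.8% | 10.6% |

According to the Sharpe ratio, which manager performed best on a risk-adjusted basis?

Granite: Sharpe ratio = (6.5% − 3.4%) / 29.8% = 0.104
Oakridge: Sharpe ratio = (23.8% − 3.4%) / 10.6% = 1.925
Highest: Oakridge (1.925).

Oakridge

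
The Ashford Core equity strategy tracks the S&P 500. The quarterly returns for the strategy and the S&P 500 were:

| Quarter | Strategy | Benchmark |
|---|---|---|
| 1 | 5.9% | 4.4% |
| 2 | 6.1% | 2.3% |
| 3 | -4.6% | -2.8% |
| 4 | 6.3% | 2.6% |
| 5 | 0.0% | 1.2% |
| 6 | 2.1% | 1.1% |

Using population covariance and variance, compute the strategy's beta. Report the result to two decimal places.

1.67

r̄p = 2.6333%,  r̄m = 1.4667%
Cov = Σ(rp − r̄p)(rm − r̄m) / 6 = 8.0644
Var(rm) = Σ(rm − r̄m)² / 6 = 4.8322
β = Cov / Var = 8.0644 / 4.8322 = 1.6689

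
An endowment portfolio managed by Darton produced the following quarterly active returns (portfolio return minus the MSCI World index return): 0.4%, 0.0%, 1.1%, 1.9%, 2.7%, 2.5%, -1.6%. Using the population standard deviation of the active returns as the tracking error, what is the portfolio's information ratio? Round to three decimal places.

Mean return r̄ = 7.00 / 7 = 1.0000%
Σ(r − r̄)² = (0.4 − 1.0000)² + (0 − 1.0000)² + … = 14.0800
population σ = √(14.0800 / 7) = √2.0114 = 1.4182%
IR = r̄ / tracking error = 1.0000 / 1.4182 = 0.7051

0.705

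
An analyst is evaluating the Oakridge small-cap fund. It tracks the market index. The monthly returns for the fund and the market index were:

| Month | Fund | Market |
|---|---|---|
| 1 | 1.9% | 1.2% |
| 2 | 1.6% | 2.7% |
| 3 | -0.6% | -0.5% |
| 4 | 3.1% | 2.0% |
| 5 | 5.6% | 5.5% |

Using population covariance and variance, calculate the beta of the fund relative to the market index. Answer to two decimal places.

0.96

r̄p = 2.3200%,  r̄m = 2.1800%
Cov = Σ(rp − r̄p)(rm − r̄m) / 5 = 3.7224
Var(rm) = Σ(rm − r̄m)² / 5 = 3.8936
β = Cov / Var = 3.7224 / 3.8936 = 0.9560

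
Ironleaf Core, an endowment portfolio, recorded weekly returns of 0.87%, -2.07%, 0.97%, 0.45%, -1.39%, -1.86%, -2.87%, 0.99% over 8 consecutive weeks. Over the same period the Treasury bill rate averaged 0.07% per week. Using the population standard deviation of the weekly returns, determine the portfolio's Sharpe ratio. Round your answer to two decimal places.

r̄ = (0.87 − 2.07 + 0.97 + 0.45 − 1.39 − 1.86 − 2.87 + 0.99) / 8 = -0.6138%
Population σ = √[Σ(r − r̄)² / 8] = √[17.7804 / 8] = √2.2226 = 1.4908%
Sharpe = (r̄ − rf) / σ = (-0.6138 − 0.07) / 1.4908 = -0.6838 / 1.4908 = -0.4587

-0.46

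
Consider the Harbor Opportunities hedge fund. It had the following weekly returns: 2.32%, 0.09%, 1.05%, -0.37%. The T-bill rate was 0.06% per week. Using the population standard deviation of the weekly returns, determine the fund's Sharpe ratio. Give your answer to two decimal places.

0.69

Mean return r̄ = 3.090 / 4 = 0.7725%
Σ(r − r̄)² = (2.32 − 0.7725)² + (0.09 − 0.7725)² + … = 4.2429
σ = √[4.2429 / 4] = 1.0299%
Sharpe = (r̄ − rf) / σ = (0.7725 − 0.06) / 1.0299 = 0.7125 / 1.0299 = 0.6918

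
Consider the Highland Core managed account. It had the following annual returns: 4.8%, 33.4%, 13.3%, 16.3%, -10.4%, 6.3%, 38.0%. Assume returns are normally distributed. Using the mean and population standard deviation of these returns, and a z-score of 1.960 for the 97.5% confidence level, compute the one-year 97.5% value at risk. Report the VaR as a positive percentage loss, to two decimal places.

Mean return μ = 101.70 / 7 = 14.5286%
Σ(r − μ)² = 1695.4743; population σ = √(1695.4743/7) = 15.5631%
VaR = −(μ − z·σ) = −(14.5286 − 1.960 × 15.5631) = −(-15.9751) = 15.9751%

15.98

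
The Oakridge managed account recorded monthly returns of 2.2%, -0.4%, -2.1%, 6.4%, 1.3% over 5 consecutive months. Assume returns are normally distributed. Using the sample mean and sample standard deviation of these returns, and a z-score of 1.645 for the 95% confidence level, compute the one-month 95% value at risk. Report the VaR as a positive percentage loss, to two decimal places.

3.79

r̄ = (2.2 − 0.4 − 2.1 + 6.4 + 1.3) / 5 = 7.40 / 5 = 1.4800%
Σ(r − r̄)² = (2.2 − 1.4800)² + (-0.4 − 1.4800)² + (-2.1 − 1.4800)² + … = 41.1080
σ = √[41.1080 / 4] = 3.2058%
VaR = −(r̄ − z·σ) = −(1.4800 − 1.645 × 3.2058) = −(-3.7935) = 3.7935%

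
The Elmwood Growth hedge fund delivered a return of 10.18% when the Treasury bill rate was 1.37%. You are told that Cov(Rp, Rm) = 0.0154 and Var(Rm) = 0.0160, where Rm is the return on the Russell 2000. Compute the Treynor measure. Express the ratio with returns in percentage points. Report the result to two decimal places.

9.15

β = Cov / Var = 0.0154 / 0.0160 = 0.9625
Treynor = (Rp − Rf) / β = (10.18% − 1.37%) / 0.9625 = 8.81 / 0.9625 = 9.1532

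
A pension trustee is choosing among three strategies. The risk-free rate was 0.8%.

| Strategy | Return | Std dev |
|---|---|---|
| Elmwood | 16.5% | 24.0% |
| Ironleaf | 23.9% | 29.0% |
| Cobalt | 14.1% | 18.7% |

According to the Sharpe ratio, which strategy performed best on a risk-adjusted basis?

Elmwood: Sharpe ratio = (16.5% − 0.8%) / 24.0% = 0.654
Ironleaf: Sharpe ratio = (23.9% − 0.8%) / 29.0% = 0.797
Cobalt: Sharpe ratio = (14.1% − 0.8%) / 18.7% = 0.711
Highest: Ironleaf (0.797).

Ironleaf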